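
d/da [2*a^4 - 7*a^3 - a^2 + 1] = a*(8*a^2 - 21*a - 2)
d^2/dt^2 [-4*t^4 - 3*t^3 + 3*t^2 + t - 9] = -48*t^2 - 18*t + 6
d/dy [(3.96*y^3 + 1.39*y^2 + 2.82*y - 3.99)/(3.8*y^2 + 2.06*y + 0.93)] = (15.048*y^4 + 16.3152*y^3 + 3.1958*y^2 + 32.9094*y + 10.842)/(14.44*y^4 + 15.656*y^3 + 11.3116*y^2 + 3.8316*y + 0.8649)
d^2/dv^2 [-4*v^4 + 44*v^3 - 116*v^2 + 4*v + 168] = -48*v^2 + 264*v - 232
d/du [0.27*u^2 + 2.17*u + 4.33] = 0.54*u + 2.17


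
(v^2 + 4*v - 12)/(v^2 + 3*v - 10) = (v + 6)/(v + 5)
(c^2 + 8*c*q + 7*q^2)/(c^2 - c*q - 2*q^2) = (-c - 7*q)/(-c + 2*q)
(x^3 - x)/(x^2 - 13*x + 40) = (x^3 - x)/(x^2 - 13*x + 40)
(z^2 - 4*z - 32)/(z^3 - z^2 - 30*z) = (-z^2 + 4*z + 32)/(z*(-z^2 + z + 30))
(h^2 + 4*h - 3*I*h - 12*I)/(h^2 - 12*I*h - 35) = (h^2 + h*(4 - 3*I) - 12*I)/(h^2 - 12*I*h - 35)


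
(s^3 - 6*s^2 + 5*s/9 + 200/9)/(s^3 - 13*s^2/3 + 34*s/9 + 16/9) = (3*s^2 - 10*s - 25)/(3*s^2 - 5*s - 2)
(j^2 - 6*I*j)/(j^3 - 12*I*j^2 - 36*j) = 1/(j - 6*I)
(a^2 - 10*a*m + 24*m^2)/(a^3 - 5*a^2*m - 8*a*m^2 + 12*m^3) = (a - 4*m)/(a^2 + a*m - 2*m^2)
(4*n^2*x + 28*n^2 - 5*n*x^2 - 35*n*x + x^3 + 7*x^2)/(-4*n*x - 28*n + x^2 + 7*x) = -n + x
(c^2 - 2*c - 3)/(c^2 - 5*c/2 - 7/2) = 2*(c - 3)/(2*c - 7)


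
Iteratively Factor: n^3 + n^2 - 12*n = (n + 4)*(n^2 - 3*n) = n*(n + 4)*(n - 3)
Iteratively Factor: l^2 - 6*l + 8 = (l - 4)*(l - 2)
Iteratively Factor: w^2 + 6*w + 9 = (w + 3)*(w + 3)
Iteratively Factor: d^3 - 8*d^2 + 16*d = (d - 4)*(d^2 - 4*d) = (d - 4)^2*(d)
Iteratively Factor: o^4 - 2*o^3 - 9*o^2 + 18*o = (o + 3)*(o^3 - 5*o^2 + 6*o) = (o - 3)*(o + 3)*(o^2 - 2*o) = (o - 3)*(o - 2)*(o + 3)*(o)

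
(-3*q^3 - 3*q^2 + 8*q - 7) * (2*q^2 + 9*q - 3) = -6*q^5 - 33*q^4 - 2*q^3 + 67*q^2 - 87*q + 21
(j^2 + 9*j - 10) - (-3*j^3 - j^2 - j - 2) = 3*j^3 + 2*j^2 + 10*j - 8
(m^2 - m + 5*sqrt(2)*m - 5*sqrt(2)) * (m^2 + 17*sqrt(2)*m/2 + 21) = m^4 - m^3 + 27*sqrt(2)*m^3/2 - 27*sqrt(2)*m^2/2 + 106*m^2 - 106*m + 105*sqrt(2)*m - 105*sqrt(2)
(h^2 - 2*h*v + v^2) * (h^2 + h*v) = h^4 - h^3*v - h^2*v^2 + h*v^3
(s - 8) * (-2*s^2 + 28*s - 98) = -2*s^3 + 44*s^2 - 322*s + 784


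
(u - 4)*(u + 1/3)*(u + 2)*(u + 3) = u^4 + 4*u^3/3 - 41*u^2/3 - 86*u/3 - 8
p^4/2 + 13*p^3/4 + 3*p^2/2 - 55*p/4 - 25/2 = (p/2 + 1/2)*(p - 2)*(p + 5/2)*(p + 5)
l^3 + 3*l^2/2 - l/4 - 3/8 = (l - 1/2)*(l + 1/2)*(l + 3/2)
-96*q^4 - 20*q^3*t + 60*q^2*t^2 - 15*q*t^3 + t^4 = (-8*q + t)*(-6*q + t)*(-2*q + t)*(q + t)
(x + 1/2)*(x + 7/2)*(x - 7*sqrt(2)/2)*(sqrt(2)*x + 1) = sqrt(2)*x^4 - 6*x^3 + 4*sqrt(2)*x^3 - 24*x^2 - 7*sqrt(2)*x^2/4 - 14*sqrt(2)*x - 21*x/2 - 49*sqrt(2)/8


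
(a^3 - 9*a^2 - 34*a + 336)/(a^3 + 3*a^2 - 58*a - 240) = (a - 7)/(a + 5)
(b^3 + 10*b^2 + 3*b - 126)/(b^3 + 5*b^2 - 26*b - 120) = (b^2 + 4*b - 21)/(b^2 - b - 20)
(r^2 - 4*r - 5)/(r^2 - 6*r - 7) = (r - 5)/(r - 7)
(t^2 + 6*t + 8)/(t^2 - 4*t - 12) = (t + 4)/(t - 6)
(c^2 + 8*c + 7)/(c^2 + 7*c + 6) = (c + 7)/(c + 6)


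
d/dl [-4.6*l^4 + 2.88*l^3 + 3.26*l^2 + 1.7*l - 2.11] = -18.4*l^3 + 8.64*l^2 + 6.52*l + 1.7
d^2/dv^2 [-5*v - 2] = 0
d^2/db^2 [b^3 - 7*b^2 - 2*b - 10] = 6*b - 14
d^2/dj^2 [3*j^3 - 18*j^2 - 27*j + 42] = 18*j - 36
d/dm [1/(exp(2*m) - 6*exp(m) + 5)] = 2*(3 - exp(m))*exp(m)/(exp(2*m) - 6*exp(m) + 5)^2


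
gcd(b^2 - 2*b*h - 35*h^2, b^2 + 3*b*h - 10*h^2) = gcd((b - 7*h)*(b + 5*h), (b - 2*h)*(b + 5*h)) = b + 5*h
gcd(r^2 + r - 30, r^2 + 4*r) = 1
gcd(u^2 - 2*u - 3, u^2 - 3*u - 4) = u + 1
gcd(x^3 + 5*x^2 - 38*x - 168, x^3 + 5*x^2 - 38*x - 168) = x^3 + 5*x^2 - 38*x - 168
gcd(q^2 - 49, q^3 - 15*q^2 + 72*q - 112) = q - 7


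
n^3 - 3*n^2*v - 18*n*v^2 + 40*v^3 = (n - 5*v)*(n - 2*v)*(n + 4*v)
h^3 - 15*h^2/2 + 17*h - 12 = (h - 4)*(h - 2)*(h - 3/2)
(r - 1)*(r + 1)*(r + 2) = r^3 + 2*r^2 - r - 2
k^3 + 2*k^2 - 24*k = k*(k - 4)*(k + 6)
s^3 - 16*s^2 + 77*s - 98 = (s - 7)^2*(s - 2)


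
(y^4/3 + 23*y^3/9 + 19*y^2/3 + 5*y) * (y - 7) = y^5/3 + 2*y^4/9 - 104*y^3/9 - 118*y^2/3 - 35*y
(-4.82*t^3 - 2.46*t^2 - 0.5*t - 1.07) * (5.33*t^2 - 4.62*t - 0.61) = -25.6906*t^5 + 9.1566*t^4 + 11.6404*t^3 - 1.8925*t^2 + 5.2484*t + 0.6527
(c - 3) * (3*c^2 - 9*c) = 3*c^3 - 18*c^2 + 27*c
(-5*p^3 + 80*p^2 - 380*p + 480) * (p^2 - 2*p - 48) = -5*p^5 + 90*p^4 - 300*p^3 - 2600*p^2 + 17280*p - 23040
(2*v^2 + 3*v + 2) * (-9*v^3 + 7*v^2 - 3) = -18*v^5 - 13*v^4 + 3*v^3 + 8*v^2 - 9*v - 6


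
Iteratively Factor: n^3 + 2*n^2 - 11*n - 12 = (n + 4)*(n^2 - 2*n - 3) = (n - 3)*(n + 4)*(n + 1)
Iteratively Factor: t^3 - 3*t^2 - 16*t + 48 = (t - 4)*(t^2 + t - 12) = (t - 4)*(t - 3)*(t + 4)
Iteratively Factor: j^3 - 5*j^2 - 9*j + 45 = (j - 3)*(j^2 - 2*j - 15) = (j - 5)*(j - 3)*(j + 3)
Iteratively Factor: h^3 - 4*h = (h + 2)*(h^2 - 2*h) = h*(h + 2)*(h - 2)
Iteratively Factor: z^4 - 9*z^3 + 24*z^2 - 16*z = (z - 4)*(z^3 - 5*z^2 + 4*z) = (z - 4)*(z - 1)*(z^2 - 4*z) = (z - 4)^2*(z - 1)*(z)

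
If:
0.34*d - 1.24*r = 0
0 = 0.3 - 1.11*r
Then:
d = 0.99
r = 0.27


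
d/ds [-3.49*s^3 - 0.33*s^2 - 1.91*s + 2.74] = -10.47*s^2 - 0.66*s - 1.91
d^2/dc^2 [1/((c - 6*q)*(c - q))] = 2*((c - 6*q)^2 + (c - 6*q)*(c - q) + (c - q)^2)/((c - 6*q)^3*(c - q)^3)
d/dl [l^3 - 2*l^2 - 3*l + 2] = 3*l^2 - 4*l - 3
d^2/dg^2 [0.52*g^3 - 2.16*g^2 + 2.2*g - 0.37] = 3.12*g - 4.32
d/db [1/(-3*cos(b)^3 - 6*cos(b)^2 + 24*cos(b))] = (-3*sin(b) + 8*sin(b)/cos(b)^2 - 4*tan(b))/(3*(cos(b) - 2)^2*(cos(b) + 4)^2)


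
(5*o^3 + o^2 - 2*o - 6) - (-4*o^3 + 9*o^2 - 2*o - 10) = 9*o^3 - 8*o^2 + 4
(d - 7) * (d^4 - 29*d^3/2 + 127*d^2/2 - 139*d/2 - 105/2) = d^5 - 43*d^4/2 + 165*d^3 - 514*d^2 + 434*d + 735/2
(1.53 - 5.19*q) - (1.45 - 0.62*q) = 0.0800000000000001 - 4.57*q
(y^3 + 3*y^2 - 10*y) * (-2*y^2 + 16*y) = -2*y^5 + 10*y^4 + 68*y^3 - 160*y^2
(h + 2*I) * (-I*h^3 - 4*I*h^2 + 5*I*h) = -I*h^4 + 2*h^3 - 4*I*h^3 + 8*h^2 + 5*I*h^2 - 10*h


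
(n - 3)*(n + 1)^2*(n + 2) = n^4 + n^3 - 7*n^2 - 13*n - 6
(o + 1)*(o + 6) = o^2 + 7*o + 6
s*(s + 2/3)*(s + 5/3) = s^3 + 7*s^2/3 + 10*s/9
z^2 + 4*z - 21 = (z - 3)*(z + 7)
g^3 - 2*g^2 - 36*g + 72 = (g - 6)*(g - 2)*(g + 6)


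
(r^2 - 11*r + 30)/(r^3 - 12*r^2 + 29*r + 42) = (r - 5)/(r^2 - 6*r - 7)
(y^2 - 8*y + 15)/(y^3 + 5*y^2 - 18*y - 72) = (y^2 - 8*y + 15)/(y^3 + 5*y^2 - 18*y - 72)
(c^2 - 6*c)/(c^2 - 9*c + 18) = c/(c - 3)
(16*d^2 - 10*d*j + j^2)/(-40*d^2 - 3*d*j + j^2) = (-2*d + j)/(5*d + j)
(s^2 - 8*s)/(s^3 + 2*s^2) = (s - 8)/(s*(s + 2))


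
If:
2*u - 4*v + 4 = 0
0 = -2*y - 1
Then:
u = 2*v - 2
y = -1/2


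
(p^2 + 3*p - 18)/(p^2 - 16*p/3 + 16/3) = 3*(p^2 + 3*p - 18)/(3*p^2 - 16*p + 16)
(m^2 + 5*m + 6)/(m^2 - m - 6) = (m + 3)/(m - 3)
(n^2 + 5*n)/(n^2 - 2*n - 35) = n/(n - 7)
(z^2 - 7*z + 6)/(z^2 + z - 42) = (z - 1)/(z + 7)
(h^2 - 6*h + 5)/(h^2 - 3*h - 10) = (h - 1)/(h + 2)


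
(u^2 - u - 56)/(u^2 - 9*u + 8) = (u + 7)/(u - 1)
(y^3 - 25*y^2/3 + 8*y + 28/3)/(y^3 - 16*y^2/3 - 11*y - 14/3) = (y - 2)/(y + 1)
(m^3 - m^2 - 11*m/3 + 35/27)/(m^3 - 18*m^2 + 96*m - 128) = (m^3 - m^2 - 11*m/3 + 35/27)/(m^3 - 18*m^2 + 96*m - 128)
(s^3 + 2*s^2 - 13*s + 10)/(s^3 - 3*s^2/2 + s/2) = 2*(s^2 + 3*s - 10)/(s*(2*s - 1))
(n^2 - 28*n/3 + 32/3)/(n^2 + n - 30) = (n^2 - 28*n/3 + 32/3)/(n^2 + n - 30)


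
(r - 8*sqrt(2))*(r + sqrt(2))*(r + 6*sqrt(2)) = r^3 - sqrt(2)*r^2 - 100*r - 96*sqrt(2)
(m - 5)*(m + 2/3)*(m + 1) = m^3 - 10*m^2/3 - 23*m/3 - 10/3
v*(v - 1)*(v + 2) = v^3 + v^2 - 2*v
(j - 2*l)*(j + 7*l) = j^2 + 5*j*l - 14*l^2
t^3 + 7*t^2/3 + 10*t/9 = t*(t + 2/3)*(t + 5/3)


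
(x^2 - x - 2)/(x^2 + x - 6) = (x + 1)/(x + 3)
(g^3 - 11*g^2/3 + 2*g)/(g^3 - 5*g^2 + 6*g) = (g - 2/3)/(g - 2)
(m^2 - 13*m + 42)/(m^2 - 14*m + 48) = (m - 7)/(m - 8)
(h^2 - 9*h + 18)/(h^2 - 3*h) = (h - 6)/h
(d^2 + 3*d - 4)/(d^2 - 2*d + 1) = (d + 4)/(d - 1)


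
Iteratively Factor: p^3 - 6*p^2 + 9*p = (p - 3)*(p^2 - 3*p) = p*(p - 3)*(p - 3)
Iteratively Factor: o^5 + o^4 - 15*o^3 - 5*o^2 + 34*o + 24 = (o + 1)*(o^4 - 15*o^2 + 10*o + 24) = (o - 3)*(o + 1)*(o^3 + 3*o^2 - 6*o - 8) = (o - 3)*(o + 1)*(o + 4)*(o^2 - o - 2) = (o - 3)*(o - 2)*(o + 1)*(o + 4)*(o + 1)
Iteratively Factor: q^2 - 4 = (q - 2)*(q + 2)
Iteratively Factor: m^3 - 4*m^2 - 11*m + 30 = (m - 5)*(m^2 + m - 6) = (m - 5)*(m - 2)*(m + 3)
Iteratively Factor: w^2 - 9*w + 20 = (w - 4)*(w - 5)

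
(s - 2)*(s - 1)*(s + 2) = s^3 - s^2 - 4*s + 4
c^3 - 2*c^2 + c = c*(c - 1)^2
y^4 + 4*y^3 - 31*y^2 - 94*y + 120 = (y - 5)*(y - 1)*(y + 4)*(y + 6)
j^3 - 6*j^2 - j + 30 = (j - 5)*(j - 3)*(j + 2)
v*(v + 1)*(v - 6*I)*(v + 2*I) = v^4 + v^3 - 4*I*v^3 + 12*v^2 - 4*I*v^2 + 12*v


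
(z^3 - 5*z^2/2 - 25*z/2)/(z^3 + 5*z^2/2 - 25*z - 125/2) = z/(z + 5)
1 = 1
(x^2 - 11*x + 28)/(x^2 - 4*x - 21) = (x - 4)/(x + 3)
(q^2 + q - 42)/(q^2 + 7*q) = (q - 6)/q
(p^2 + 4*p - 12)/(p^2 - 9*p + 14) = (p + 6)/(p - 7)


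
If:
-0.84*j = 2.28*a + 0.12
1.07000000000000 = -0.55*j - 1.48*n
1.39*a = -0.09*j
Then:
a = 0.01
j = -0.17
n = -0.66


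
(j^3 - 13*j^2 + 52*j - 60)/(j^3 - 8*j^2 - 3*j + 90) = (j - 2)/(j + 3)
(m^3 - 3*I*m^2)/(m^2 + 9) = m^2/(m + 3*I)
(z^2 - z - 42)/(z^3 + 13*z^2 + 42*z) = (z - 7)/(z*(z + 7))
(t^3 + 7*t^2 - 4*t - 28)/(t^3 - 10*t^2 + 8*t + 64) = (t^2 + 5*t - 14)/(t^2 - 12*t + 32)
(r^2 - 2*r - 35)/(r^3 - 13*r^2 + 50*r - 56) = (r + 5)/(r^2 - 6*r + 8)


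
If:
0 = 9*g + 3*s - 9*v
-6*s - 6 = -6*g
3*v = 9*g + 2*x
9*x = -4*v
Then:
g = -35/103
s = -138/103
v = -81/103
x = 36/103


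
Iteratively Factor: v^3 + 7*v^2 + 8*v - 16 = (v + 4)*(v^2 + 3*v - 4) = (v + 4)^2*(v - 1)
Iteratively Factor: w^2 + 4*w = (w + 4)*(w)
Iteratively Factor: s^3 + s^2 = (s)*(s^2 + s) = s*(s + 1)*(s)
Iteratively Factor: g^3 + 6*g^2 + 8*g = (g)*(g^2 + 6*g + 8) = g*(g + 4)*(g + 2)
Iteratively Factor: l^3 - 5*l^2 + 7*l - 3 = (l - 3)*(l^2 - 2*l + 1) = (l - 3)*(l - 1)*(l - 1)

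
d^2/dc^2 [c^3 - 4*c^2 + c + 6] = 6*c - 8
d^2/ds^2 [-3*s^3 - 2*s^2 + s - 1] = -18*s - 4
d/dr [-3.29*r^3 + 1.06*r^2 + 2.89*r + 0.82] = -9.87*r^2 + 2.12*r + 2.89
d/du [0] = 0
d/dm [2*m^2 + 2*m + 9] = 4*m + 2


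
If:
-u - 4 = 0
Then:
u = -4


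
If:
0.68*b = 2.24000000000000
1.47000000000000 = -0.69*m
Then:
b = 3.29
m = -2.13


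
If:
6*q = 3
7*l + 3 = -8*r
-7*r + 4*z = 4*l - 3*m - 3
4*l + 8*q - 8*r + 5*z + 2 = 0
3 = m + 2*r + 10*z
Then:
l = -283/287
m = -479/287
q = 1/2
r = 20/41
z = 106/287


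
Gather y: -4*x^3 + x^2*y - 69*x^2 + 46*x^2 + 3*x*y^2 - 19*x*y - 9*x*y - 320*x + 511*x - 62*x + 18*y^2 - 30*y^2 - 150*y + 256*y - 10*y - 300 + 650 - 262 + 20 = -4*x^3 - 23*x^2 + 129*x + y^2*(3*x - 12) + y*(x^2 - 28*x + 96) + 108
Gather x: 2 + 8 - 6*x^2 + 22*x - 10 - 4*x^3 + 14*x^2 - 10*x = -4*x^3 + 8*x^2 + 12*x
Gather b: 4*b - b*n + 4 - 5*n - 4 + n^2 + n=b*(4 - n) + n^2 - 4*n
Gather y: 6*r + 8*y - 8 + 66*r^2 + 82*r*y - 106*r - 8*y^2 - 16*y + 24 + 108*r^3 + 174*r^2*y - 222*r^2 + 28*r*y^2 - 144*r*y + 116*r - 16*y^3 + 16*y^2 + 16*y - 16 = 108*r^3 - 156*r^2 + 16*r - 16*y^3 + y^2*(28*r + 8) + y*(174*r^2 - 62*r + 8)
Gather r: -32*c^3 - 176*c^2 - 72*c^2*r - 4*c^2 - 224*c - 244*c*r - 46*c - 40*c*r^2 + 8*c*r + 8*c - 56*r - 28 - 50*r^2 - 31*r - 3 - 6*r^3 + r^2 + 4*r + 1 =-32*c^3 - 180*c^2 - 262*c - 6*r^3 + r^2*(-40*c - 49) + r*(-72*c^2 - 236*c - 83) - 30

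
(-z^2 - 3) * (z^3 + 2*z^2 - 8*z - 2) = -z^5 - 2*z^4 + 5*z^3 - 4*z^2 + 24*z + 6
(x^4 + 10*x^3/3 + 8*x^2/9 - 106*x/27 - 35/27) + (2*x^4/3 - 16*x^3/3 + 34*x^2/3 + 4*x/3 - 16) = 5*x^4/3 - 2*x^3 + 110*x^2/9 - 70*x/27 - 467/27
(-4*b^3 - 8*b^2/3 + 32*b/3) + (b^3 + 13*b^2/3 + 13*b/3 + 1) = -3*b^3 + 5*b^2/3 + 15*b + 1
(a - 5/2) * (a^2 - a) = a^3 - 7*a^2/2 + 5*a/2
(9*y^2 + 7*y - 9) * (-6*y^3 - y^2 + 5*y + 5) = -54*y^5 - 51*y^4 + 92*y^3 + 89*y^2 - 10*y - 45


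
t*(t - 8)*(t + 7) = t^3 - t^2 - 56*t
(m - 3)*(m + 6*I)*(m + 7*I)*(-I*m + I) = -I*m^4 + 13*m^3 + 4*I*m^3 - 52*m^2 + 39*I*m^2 + 39*m - 168*I*m + 126*I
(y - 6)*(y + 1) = y^2 - 5*y - 6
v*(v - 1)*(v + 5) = v^3 + 4*v^2 - 5*v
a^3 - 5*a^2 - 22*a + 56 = (a - 7)*(a - 2)*(a + 4)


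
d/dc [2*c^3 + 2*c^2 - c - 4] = 6*c^2 + 4*c - 1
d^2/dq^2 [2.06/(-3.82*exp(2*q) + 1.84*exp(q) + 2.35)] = (2.06*(7.64*exp(q) - 1.84)*(15.28*exp(q) - 3.68)*exp(q) + (31.4768*exp(q) - 3.7904)*(-3.82*exp(2*q) + 1.84*exp(q) + 2.35))*exp(q)/(-3.82*exp(2*q) + 1.84*exp(q) + 2.35)^3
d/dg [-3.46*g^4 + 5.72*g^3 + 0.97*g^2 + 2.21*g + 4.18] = -13.84*g^3 + 17.16*g^2 + 1.94*g + 2.21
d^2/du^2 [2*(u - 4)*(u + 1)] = 4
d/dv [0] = 0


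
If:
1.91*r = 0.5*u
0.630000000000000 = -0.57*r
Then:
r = -1.11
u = -4.22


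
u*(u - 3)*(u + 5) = u^3 + 2*u^2 - 15*u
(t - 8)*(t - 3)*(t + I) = t^3 - 11*t^2 + I*t^2 + 24*t - 11*I*t + 24*I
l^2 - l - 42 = (l - 7)*(l + 6)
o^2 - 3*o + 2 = (o - 2)*(o - 1)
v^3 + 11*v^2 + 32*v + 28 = (v + 2)^2*(v + 7)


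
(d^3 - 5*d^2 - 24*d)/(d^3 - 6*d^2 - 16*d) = (d + 3)/(d + 2)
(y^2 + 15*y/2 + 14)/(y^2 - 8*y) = (y^2 + 15*y/2 + 14)/(y*(y - 8))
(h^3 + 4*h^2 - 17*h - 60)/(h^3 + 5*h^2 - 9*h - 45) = (h - 4)/(h - 3)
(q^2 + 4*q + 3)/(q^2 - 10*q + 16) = (q^2 + 4*q + 3)/(q^2 - 10*q + 16)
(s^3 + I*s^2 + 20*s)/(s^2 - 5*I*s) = (s^2 + I*s + 20)/(s - 5*I)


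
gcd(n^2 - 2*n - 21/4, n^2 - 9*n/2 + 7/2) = n - 7/2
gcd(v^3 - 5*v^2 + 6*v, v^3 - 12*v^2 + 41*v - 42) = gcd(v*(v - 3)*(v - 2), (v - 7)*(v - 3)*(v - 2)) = v^2 - 5*v + 6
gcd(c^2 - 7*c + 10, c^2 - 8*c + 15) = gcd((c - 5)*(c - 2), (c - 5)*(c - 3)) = c - 5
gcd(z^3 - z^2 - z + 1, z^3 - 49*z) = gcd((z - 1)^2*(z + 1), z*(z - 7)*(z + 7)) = 1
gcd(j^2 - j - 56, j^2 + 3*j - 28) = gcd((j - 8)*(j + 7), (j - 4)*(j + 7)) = j + 7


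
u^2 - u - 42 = (u - 7)*(u + 6)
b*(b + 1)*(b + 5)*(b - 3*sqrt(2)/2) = b^4 - 3*sqrt(2)*b^3/2 + 6*b^3 - 9*sqrt(2)*b^2 + 5*b^2 - 15*sqrt(2)*b/2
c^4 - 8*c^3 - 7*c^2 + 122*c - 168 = (c - 7)*(c - 3)*(c - 2)*(c + 4)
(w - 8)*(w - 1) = w^2 - 9*w + 8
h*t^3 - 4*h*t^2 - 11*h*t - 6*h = (t - 6)*(t + 1)*(h*t + h)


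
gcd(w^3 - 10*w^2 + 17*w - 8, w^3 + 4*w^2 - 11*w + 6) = w^2 - 2*w + 1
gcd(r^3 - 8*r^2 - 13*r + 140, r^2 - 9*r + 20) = r - 5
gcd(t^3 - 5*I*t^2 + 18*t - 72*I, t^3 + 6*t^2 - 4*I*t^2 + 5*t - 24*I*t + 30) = 1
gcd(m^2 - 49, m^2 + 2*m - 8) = 1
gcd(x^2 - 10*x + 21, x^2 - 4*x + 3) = x - 3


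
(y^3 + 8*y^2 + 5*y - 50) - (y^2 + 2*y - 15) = y^3 + 7*y^2 + 3*y - 35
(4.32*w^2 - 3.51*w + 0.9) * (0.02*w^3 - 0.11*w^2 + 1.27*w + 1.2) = 0.0864*w^5 - 0.5454*w^4 + 5.8905*w^3 + 0.6273*w^2 - 3.069*w + 1.08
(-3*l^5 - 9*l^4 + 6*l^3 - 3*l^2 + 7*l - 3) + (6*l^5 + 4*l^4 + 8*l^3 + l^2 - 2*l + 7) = 3*l^5 - 5*l^4 + 14*l^3 - 2*l^2 + 5*l + 4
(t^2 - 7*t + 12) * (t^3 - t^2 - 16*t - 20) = t^5 - 8*t^4 + 3*t^3 + 80*t^2 - 52*t - 240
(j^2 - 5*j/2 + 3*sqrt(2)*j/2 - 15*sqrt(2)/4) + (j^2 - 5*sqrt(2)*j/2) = 2*j^2 - 5*j/2 - sqrt(2)*j - 15*sqrt(2)/4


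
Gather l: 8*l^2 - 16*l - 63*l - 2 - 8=8*l^2 - 79*l - 10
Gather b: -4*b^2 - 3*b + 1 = -4*b^2 - 3*b + 1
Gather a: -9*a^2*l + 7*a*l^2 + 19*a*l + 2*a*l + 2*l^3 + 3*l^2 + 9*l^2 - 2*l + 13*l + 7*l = -9*a^2*l + a*(7*l^2 + 21*l) + 2*l^3 + 12*l^2 + 18*l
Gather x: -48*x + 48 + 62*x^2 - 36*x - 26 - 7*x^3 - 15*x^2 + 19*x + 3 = -7*x^3 + 47*x^2 - 65*x + 25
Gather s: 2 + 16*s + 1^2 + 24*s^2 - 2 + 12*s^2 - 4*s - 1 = 36*s^2 + 12*s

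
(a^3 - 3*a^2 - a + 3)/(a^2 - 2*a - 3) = a - 1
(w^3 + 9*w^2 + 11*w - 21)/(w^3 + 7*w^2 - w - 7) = (w + 3)/(w + 1)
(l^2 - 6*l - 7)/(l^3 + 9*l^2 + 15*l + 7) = (l - 7)/(l^2 + 8*l + 7)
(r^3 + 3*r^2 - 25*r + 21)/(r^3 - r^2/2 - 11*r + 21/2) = 2*(r + 7)/(2*r + 7)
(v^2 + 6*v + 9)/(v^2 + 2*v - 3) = (v + 3)/(v - 1)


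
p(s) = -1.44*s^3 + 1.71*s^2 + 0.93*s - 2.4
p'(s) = -4.32*s^2 + 3.42*s + 0.93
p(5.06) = -140.47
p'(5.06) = -92.37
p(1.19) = -1.30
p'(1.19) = -1.12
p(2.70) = -15.77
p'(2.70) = -21.33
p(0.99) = -1.20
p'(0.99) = 0.08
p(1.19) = -1.30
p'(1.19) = -1.12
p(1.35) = -1.57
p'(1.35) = -2.33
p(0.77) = -1.33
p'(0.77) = 1.00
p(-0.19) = -2.51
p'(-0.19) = 0.12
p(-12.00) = 2721.00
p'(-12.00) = -662.19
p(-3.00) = 49.08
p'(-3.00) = -48.21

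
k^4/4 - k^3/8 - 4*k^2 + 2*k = k*(k/4 + 1)*(k - 4)*(k - 1/2)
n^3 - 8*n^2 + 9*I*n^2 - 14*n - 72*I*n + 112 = (n - 8)*(n + 2*I)*(n + 7*I)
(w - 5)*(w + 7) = w^2 + 2*w - 35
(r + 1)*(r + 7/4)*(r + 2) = r^3 + 19*r^2/4 + 29*r/4 + 7/2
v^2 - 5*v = v*(v - 5)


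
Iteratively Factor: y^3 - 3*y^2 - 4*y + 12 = (y - 2)*(y^2 - y - 6) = (y - 2)*(y + 2)*(y - 3)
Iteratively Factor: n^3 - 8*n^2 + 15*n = (n - 5)*(n^2 - 3*n) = (n - 5)*(n - 3)*(n)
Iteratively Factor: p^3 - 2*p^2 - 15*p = (p - 5)*(p^2 + 3*p) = p*(p - 5)*(p + 3)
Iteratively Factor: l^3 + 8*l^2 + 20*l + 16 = (l + 2)*(l^2 + 6*l + 8) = (l + 2)*(l + 4)*(l + 2)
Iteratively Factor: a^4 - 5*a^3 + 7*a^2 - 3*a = (a)*(a^3 - 5*a^2 + 7*a - 3) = a*(a - 1)*(a^2 - 4*a + 3) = a*(a - 3)*(a - 1)*(a - 1)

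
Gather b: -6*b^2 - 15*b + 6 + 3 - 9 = -6*b^2 - 15*b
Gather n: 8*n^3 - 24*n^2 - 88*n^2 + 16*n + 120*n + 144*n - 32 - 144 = 8*n^3 - 112*n^2 + 280*n - 176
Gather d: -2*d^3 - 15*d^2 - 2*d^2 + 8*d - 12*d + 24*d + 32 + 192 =-2*d^3 - 17*d^2 + 20*d + 224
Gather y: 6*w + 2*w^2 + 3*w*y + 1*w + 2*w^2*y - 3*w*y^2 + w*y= 2*w^2 - 3*w*y^2 + 7*w + y*(2*w^2 + 4*w)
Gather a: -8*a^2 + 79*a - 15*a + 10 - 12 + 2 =-8*a^2 + 64*a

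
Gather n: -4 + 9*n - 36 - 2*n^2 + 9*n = -2*n^2 + 18*n - 40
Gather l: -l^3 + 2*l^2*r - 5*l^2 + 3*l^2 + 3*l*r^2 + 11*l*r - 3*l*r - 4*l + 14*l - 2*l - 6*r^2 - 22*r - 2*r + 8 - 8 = -l^3 + l^2*(2*r - 2) + l*(3*r^2 + 8*r + 8) - 6*r^2 - 24*r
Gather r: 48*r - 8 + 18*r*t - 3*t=r*(18*t + 48) - 3*t - 8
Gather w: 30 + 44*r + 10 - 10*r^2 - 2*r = -10*r^2 + 42*r + 40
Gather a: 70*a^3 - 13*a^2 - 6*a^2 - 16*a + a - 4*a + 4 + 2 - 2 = 70*a^3 - 19*a^2 - 19*a + 4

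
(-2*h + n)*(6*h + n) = -12*h^2 + 4*h*n + n^2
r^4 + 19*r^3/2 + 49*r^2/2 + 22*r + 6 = (r + 1/2)*(r + 1)*(r + 2)*(r + 6)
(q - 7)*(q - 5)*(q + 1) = q^3 - 11*q^2 + 23*q + 35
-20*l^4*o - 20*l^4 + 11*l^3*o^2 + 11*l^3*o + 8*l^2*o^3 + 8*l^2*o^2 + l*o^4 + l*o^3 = (-l + o)*(4*l + o)*(5*l + o)*(l*o + l)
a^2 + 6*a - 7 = (a - 1)*(a + 7)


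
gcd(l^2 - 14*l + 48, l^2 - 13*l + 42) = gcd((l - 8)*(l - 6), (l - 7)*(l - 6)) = l - 6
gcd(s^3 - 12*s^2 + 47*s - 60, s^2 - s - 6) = s - 3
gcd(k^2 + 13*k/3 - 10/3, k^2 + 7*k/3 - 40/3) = k + 5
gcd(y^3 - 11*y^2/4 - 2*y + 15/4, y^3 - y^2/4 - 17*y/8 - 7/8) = 1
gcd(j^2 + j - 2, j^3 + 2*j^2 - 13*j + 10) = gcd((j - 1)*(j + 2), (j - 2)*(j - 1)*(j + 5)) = j - 1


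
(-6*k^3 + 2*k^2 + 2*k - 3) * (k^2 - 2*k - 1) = -6*k^5 + 14*k^4 + 4*k^3 - 9*k^2 + 4*k + 3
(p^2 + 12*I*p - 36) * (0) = 0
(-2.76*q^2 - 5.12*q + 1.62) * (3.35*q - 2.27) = -9.246*q^3 - 10.8868*q^2 + 17.0494*q - 3.6774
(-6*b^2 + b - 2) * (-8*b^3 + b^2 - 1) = 48*b^5 - 14*b^4 + 17*b^3 + 4*b^2 - b + 2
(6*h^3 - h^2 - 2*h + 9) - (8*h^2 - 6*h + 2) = 6*h^3 - 9*h^2 + 4*h + 7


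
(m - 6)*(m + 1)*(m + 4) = m^3 - m^2 - 26*m - 24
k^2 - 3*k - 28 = (k - 7)*(k + 4)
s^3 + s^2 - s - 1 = (s - 1)*(s + 1)^2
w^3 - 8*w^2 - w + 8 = (w - 8)*(w - 1)*(w + 1)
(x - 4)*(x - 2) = x^2 - 6*x + 8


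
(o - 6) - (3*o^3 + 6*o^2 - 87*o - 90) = -3*o^3 - 6*o^2 + 88*o + 84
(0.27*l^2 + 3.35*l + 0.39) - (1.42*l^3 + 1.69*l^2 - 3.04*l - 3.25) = -1.42*l^3 - 1.42*l^2 + 6.39*l + 3.64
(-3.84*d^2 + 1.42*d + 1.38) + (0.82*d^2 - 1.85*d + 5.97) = -3.02*d^2 - 0.43*d + 7.35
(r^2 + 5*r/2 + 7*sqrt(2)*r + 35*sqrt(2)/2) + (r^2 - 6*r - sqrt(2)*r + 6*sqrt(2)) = 2*r^2 - 7*r/2 + 6*sqrt(2)*r + 47*sqrt(2)/2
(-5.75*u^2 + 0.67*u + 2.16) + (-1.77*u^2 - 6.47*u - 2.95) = -7.52*u^2 - 5.8*u - 0.79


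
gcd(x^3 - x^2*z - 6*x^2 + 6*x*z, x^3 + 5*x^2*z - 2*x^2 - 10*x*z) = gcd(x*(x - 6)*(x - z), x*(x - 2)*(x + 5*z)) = x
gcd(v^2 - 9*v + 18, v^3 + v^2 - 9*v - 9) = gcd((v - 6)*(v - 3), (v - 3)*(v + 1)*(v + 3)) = v - 3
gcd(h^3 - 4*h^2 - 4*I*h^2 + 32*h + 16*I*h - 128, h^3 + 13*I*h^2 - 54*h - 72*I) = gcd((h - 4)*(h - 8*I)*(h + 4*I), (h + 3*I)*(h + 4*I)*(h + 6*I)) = h + 4*I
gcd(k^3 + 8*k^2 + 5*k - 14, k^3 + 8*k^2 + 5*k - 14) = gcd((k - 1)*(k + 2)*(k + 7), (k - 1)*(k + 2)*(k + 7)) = k^3 + 8*k^2 + 5*k - 14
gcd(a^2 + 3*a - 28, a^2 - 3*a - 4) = a - 4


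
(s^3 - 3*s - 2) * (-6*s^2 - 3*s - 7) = -6*s^5 - 3*s^4 + 11*s^3 + 21*s^2 + 27*s + 14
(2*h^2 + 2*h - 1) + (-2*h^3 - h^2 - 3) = -2*h^3 + h^2 + 2*h - 4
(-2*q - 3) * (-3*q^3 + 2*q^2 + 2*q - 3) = 6*q^4 + 5*q^3 - 10*q^2 + 9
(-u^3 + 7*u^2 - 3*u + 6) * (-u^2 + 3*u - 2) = u^5 - 10*u^4 + 26*u^3 - 29*u^2 + 24*u - 12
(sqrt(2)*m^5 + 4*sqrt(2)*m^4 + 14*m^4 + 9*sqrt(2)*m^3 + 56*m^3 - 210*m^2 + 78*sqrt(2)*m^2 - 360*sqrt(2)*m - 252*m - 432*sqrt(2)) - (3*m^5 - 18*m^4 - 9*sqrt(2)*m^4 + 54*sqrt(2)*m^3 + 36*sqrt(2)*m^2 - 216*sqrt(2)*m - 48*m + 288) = -3*m^5 + sqrt(2)*m^5 + 13*sqrt(2)*m^4 + 32*m^4 - 45*sqrt(2)*m^3 + 56*m^3 - 210*m^2 + 42*sqrt(2)*m^2 - 204*m - 144*sqrt(2)*m - 432*sqrt(2) - 288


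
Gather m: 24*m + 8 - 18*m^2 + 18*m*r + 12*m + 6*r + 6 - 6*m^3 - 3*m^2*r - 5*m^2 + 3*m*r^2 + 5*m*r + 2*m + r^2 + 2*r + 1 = -6*m^3 + m^2*(-3*r - 23) + m*(3*r^2 + 23*r + 38) + r^2 + 8*r + 15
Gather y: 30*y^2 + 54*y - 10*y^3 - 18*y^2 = -10*y^3 + 12*y^2 + 54*y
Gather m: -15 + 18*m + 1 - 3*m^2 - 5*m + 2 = -3*m^2 + 13*m - 12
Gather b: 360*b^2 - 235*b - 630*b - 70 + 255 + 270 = 360*b^2 - 865*b + 455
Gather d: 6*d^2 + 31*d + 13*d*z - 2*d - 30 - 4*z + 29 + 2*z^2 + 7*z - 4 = 6*d^2 + d*(13*z + 29) + 2*z^2 + 3*z - 5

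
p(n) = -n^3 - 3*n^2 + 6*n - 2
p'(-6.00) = -66.00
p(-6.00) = 70.00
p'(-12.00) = -354.00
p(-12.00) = 1222.00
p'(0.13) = 5.17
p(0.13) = -1.27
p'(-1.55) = 8.09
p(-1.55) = -14.78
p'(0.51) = 2.16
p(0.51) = 0.15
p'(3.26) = -45.44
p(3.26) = -48.97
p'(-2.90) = -1.83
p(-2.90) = -20.24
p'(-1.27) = 8.78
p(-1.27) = -12.41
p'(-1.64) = 7.77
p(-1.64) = -15.50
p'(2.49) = -27.54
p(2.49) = -21.10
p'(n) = -3*n^2 - 6*n + 6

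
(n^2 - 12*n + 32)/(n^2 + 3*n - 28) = (n - 8)/(n + 7)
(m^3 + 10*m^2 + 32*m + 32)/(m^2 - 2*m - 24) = (m^2 + 6*m + 8)/(m - 6)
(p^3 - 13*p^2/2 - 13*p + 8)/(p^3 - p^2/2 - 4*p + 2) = (p - 8)/(p - 2)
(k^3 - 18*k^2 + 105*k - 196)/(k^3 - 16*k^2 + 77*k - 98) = (k - 4)/(k - 2)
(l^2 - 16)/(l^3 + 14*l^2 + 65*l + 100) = (l - 4)/(l^2 + 10*l + 25)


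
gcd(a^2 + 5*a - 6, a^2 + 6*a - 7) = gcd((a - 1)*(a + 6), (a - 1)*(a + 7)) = a - 1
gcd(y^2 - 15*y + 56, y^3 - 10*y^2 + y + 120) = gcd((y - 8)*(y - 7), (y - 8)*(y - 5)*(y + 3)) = y - 8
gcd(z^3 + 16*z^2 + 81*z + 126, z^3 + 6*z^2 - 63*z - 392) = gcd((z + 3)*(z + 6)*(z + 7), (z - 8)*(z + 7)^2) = z + 7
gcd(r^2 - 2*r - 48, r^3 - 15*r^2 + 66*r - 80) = r - 8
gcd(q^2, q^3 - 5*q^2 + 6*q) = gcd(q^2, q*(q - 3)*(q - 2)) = q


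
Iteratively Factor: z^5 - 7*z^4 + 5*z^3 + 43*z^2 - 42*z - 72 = (z - 4)*(z^4 - 3*z^3 - 7*z^2 + 15*z + 18) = (z - 4)*(z + 1)*(z^3 - 4*z^2 - 3*z + 18) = (z - 4)*(z - 3)*(z + 1)*(z^2 - z - 6) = (z - 4)*(z - 3)^2*(z + 1)*(z + 2)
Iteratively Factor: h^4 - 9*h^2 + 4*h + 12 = (h + 1)*(h^3 - h^2 - 8*h + 12) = (h - 2)*(h + 1)*(h^2 + h - 6) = (h - 2)*(h + 1)*(h + 3)*(h - 2)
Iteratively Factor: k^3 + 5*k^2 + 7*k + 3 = (k + 1)*(k^2 + 4*k + 3) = (k + 1)^2*(k + 3)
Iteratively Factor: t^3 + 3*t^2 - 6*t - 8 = (t - 2)*(t^2 + 5*t + 4) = (t - 2)*(t + 4)*(t + 1)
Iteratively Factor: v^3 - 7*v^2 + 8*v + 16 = (v - 4)*(v^2 - 3*v - 4) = (v - 4)^2*(v + 1)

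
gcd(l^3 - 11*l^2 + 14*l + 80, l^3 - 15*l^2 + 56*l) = l - 8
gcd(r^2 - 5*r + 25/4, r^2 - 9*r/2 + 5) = r - 5/2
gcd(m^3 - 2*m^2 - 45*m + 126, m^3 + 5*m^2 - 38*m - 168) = m^2 + m - 42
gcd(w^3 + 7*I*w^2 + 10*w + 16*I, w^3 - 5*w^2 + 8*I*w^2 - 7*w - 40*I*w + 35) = w + I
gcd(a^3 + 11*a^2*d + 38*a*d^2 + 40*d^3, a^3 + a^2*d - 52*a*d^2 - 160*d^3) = a^2 + 9*a*d + 20*d^2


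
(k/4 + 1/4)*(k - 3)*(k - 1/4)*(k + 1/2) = k^4/4 - 7*k^3/16 - 29*k^2/32 - k/8 + 3/32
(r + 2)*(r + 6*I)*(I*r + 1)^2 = -r^4 - 2*r^3 - 4*I*r^3 - 11*r^2 - 8*I*r^2 - 22*r + 6*I*r + 12*I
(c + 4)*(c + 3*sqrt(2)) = c^2 + 4*c + 3*sqrt(2)*c + 12*sqrt(2)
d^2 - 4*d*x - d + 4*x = (d - 1)*(d - 4*x)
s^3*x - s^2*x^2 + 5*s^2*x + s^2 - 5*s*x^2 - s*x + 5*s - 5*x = (s + 5)*(s - x)*(s*x + 1)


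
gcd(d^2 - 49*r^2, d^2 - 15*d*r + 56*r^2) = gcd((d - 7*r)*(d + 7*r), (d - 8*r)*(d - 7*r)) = -d + 7*r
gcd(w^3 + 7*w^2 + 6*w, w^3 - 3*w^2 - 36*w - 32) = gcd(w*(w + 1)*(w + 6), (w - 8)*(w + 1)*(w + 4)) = w + 1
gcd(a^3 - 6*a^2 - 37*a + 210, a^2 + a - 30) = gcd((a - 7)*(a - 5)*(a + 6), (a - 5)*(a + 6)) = a^2 + a - 30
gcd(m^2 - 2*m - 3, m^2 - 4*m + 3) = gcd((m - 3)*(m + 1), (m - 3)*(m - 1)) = m - 3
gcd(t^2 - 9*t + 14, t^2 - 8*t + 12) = t - 2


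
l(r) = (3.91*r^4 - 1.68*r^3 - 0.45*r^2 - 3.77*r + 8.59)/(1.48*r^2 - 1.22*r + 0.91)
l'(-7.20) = -36.91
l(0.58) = 9.09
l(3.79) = 40.08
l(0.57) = 9.20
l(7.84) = 169.03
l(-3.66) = 31.76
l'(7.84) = 42.52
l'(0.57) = -10.53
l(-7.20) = 128.99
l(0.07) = 10.01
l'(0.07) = 7.55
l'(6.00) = 32.82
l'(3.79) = 21.16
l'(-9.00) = -46.45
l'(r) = (1.22 - 2.96*r)*(3.91*r^4 - 1.68*r^3 - 0.45*r^2 - 3.77*r + 8.59)/(1.48*r^2 - 1.22*r + 0.91)^2 + (15.64*r^3 - 5.04*r^2 - 0.9*r - 3.77)/(1.48*r^2 - 1.22*r + 0.91) = (11.5736*r^5 - 16.797*r^4 + 18.3316*r^3 + 1.5422*r^2 - 26.2454*r + 7.0491)/(2.1904*r^4 - 3.6112*r^3 + 4.182*r^2 - 2.2204*r + 0.8281)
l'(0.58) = -10.64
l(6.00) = 99.73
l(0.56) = 9.30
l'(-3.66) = -17.94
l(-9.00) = 204.02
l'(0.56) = -10.39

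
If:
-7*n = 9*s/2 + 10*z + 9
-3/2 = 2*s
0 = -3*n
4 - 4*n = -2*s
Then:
No Solution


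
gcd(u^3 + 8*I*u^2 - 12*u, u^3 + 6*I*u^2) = u^2 + 6*I*u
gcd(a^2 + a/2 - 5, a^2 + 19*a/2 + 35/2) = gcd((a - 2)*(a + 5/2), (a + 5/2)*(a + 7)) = a + 5/2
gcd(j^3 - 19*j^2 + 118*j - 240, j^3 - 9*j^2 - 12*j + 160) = j^2 - 13*j + 40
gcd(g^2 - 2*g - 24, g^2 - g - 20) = g + 4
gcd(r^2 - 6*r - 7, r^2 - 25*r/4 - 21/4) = r - 7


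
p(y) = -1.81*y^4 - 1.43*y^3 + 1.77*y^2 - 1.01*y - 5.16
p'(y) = -7.24*y^3 - 4.29*y^2 + 3.54*y - 1.01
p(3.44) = -299.36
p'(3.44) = -334.32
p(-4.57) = -616.58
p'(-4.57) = 584.23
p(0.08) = -5.23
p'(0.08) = -0.76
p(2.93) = -162.29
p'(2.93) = -209.58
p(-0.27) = -4.74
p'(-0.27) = -2.14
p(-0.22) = -4.84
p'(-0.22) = -1.92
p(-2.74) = -61.71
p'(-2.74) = 106.02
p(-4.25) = -449.64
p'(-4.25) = 462.24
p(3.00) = -177.48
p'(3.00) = -224.48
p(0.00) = -5.16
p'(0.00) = -1.01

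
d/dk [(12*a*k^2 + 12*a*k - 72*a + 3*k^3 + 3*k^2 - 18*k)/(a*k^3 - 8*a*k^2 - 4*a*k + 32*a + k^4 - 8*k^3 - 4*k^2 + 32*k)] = 3*(-4*a^2*k^2 - 24*a^2*k + 8*a^2 - 8*a*k^3 - 21*a*k^2 + 112*a*k + 144*a - k^4 - 6*k^3 + 2*k^2)/(a^2*k^4 - 12*a^2*k^3 + 4*a^2*k^2 + 192*a^2*k + 256*a^2 + 2*a*k^5 - 24*a*k^4 + 8*a*k^3 + 384*a*k^2 + 512*a*k + k^6 - 12*k^5 + 4*k^4 + 192*k^3 + 256*k^2)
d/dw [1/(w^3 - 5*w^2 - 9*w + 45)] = (-3*w^2 + 10*w + 9)/(w^3 - 5*w^2 - 9*w + 45)^2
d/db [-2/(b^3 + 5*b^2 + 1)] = 2*b*(3*b + 10)/(b^3 + 5*b^2 + 1)^2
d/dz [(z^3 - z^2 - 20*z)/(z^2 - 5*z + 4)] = (z^4 - 10*z^3 + 37*z^2 - 8*z - 80)/(z^4 - 10*z^3 + 33*z^2 - 40*z + 16)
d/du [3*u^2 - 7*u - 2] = 6*u - 7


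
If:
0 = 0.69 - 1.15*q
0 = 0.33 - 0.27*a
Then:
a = 1.22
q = 0.60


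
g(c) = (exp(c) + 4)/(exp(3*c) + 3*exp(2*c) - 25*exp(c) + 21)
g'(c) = (exp(c) + 4)*(-3*exp(3*c) - 6*exp(2*c) + 25*exp(c))/(exp(3*c) + 3*exp(2*c) - 25*exp(c) + 21)^2 + exp(c)/(exp(3*c) + 3*exp(2*c) - 25*exp(c) + 21) = (-(exp(c) + 4)*(3*exp(2*c) + 6*exp(c) - 25) + exp(3*c) + 3*exp(2*c) - 25*exp(c) + 21)*exp(c)/(exp(3*c) + 3*exp(2*c) - 25*exp(c) + 21)^2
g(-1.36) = 0.29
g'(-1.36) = 0.13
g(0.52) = -0.73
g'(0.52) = 0.79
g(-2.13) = 0.23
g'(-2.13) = 0.04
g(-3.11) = 0.20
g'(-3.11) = 0.01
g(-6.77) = 0.19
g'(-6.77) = 0.00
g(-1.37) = 0.29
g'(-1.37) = 0.13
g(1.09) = -13.77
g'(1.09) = -1572.68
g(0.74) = -0.68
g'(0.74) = -0.35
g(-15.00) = 0.19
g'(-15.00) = 0.00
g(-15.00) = 0.19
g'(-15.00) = 0.00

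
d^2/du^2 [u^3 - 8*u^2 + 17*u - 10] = 6*u - 16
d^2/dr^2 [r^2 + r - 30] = 2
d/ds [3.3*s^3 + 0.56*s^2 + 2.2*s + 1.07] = 9.9*s^2 + 1.12*s + 2.2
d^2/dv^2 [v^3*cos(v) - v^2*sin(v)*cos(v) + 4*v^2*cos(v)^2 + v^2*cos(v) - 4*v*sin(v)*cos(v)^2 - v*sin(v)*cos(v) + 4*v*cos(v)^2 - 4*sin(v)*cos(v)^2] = -v^3*cos(v) - 6*v^2*sin(v) + 2*v^2*sin(2*v) - v^2*cos(v) - 8*v^2*cos(2*v) - 3*v*sin(v) - 14*v*sin(2*v) + 9*v*sin(3*v) + 6*v*cos(v) - 12*v*cos(2*v) + sin(v) - 9*sin(2*v) + 9*sin(3*v) + 2*cos(2*v) - 6*cos(3*v) + 4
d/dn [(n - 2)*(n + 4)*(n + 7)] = 3*n^2 + 18*n + 6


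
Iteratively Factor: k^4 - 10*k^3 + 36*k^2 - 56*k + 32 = (k - 4)*(k^3 - 6*k^2 + 12*k - 8) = (k - 4)*(k - 2)*(k^2 - 4*k + 4) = (k - 4)*(k - 2)^2*(k - 2)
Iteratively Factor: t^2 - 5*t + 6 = (t - 3)*(t - 2)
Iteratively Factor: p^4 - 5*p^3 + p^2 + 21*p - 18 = (p - 3)*(p^3 - 2*p^2 - 5*p + 6) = (p - 3)^2*(p^2 + p - 2) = (p - 3)^2*(p - 1)*(p + 2)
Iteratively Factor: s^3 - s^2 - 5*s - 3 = (s - 3)*(s^2 + 2*s + 1) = (s - 3)*(s + 1)*(s + 1)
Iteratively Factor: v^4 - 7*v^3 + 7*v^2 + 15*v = (v - 5)*(v^3 - 2*v^2 - 3*v) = (v - 5)*(v + 1)*(v^2 - 3*v) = (v - 5)*(v - 3)*(v + 1)*(v)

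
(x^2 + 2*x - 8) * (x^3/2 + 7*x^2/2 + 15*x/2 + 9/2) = x^5/2 + 9*x^4/2 + 21*x^3/2 - 17*x^2/2 - 51*x - 36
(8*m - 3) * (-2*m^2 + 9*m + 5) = -16*m^3 + 78*m^2 + 13*m - 15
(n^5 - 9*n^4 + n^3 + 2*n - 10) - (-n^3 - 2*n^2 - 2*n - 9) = n^5 - 9*n^4 + 2*n^3 + 2*n^2 + 4*n - 1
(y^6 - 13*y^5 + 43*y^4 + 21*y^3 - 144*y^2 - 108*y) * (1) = y^6 - 13*y^5 + 43*y^4 + 21*y^3 - 144*y^2 - 108*y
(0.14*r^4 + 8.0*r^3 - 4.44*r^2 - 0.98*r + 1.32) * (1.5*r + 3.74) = 0.21*r^5 + 12.5236*r^4 + 23.26*r^3 - 18.0756*r^2 - 1.6852*r + 4.9368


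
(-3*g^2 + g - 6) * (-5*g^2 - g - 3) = 15*g^4 - 2*g^3 + 38*g^2 + 3*g + 18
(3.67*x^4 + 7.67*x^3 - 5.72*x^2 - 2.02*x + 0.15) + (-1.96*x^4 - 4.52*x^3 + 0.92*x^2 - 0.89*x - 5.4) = 1.71*x^4 + 3.15*x^3 - 4.8*x^2 - 2.91*x - 5.25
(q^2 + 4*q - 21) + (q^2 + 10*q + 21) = 2*q^2 + 14*q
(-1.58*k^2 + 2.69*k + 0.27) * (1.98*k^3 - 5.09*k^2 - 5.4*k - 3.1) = -3.1284*k^5 + 13.3684*k^4 - 4.6255*k^3 - 11.0023*k^2 - 9.797*k - 0.837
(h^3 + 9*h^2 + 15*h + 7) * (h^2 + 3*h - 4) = h^5 + 12*h^4 + 38*h^3 + 16*h^2 - 39*h - 28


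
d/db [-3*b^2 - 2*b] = -6*b - 2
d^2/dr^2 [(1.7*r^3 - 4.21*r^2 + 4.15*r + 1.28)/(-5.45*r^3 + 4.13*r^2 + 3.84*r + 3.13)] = (-1.13686837721616e-13*r^7 + 173.56615*r^6 - 953.057850000001*r^5 + 284.87913*r^4 + 1011.409356*r^3 - 1268.912586*r^2 - 30.8565059999999*r + 177.593386)/(161.878625*r^9 - 368.013975*r^8 - 63.292485*r^7 + 169.244368*r^6 + 467.304702*r^5 + 50.1655650000001*r^4 - 194.279565*r^3 - 259.844775*r^2 - 112.860288*r - 30.664297)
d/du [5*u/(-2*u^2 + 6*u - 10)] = 5*(u^2 - 5)/(2*(u^4 - 6*u^3 + 19*u^2 - 30*u + 25))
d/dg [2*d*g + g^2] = 2*d + 2*g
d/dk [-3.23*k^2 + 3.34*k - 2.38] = 3.34 - 6.46*k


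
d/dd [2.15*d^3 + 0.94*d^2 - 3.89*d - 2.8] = 6.45*d^2 + 1.88*d - 3.89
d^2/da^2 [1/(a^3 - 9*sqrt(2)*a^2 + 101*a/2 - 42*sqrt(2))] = 4*(6*(-a + 3*sqrt(2))*(2*a^3 - 18*sqrt(2)*a^2 + 101*a - 84*sqrt(2)) + (6*a^2 - 36*sqrt(2)*a + 101)^2)/(2*a^3 - 18*sqrt(2)*a^2 + 101*a - 84*sqrt(2))^3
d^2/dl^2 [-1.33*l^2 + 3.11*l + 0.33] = -2.66000000000000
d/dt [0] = 0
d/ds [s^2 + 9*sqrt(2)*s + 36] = 2*s + 9*sqrt(2)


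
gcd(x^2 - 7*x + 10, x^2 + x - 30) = x - 5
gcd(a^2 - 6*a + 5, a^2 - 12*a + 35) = a - 5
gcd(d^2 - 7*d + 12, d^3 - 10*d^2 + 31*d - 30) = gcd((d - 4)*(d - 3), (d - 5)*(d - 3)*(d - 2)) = d - 3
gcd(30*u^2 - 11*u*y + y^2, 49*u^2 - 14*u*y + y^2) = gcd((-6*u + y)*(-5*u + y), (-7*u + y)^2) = 1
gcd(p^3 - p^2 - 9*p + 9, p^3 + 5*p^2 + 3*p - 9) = p^2 + 2*p - 3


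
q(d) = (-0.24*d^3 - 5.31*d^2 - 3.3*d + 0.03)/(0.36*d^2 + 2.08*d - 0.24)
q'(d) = (-0.72*d - 2.08)*(-0.24*d^3 - 5.31*d^2 - 3.3*d + 0.03)/(0.36*d^2 + 2.08*d - 0.24)^2 + (-0.72*d^2 - 10.62*d - 3.3)/(0.36*d^2 + 2.08*d - 0.24) = (-0.0864*d^4 - 0.9984*d^3 - 9.684*d^2 + 2.5272*d + 0.7296)/(0.1296*d^4 + 1.4976*d^3 + 4.1536*d^2 - 0.9984*d + 0.0576)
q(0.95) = -3.93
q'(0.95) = -1.54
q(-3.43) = 13.20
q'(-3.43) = -9.49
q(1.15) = -4.24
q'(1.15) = -1.57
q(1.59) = -4.93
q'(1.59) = -1.54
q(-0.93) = 0.70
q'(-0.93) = -2.67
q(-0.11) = -0.71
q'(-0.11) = 1.56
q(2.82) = -6.70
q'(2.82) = -1.35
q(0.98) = -3.98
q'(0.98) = -1.55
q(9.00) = -13.32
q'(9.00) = -0.91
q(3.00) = -6.94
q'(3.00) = -1.32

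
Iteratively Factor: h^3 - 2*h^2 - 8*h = (h)*(h^2 - 2*h - 8) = h*(h + 2)*(h - 4)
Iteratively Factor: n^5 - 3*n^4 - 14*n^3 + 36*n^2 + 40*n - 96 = (n - 2)*(n^4 - n^3 - 16*n^2 + 4*n + 48) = (n - 2)*(n + 3)*(n^3 - 4*n^2 - 4*n + 16) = (n - 4)*(n - 2)*(n + 3)*(n^2 - 4) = (n - 4)*(n - 2)*(n + 2)*(n + 3)*(n - 2)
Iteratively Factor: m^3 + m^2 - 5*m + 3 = (m - 1)*(m^2 + 2*m - 3) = (m - 1)*(m + 3)*(m - 1)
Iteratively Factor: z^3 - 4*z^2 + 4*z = (z - 2)*(z^2 - 2*z) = (z - 2)^2*(z)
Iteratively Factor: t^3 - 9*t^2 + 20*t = (t)*(t^2 - 9*t + 20) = t*(t - 5)*(t - 4)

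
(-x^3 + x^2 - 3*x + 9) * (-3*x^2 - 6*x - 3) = 3*x^5 + 3*x^4 + 6*x^3 - 12*x^2 - 45*x - 27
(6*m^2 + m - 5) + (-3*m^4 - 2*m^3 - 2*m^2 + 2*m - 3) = -3*m^4 - 2*m^3 + 4*m^2 + 3*m - 8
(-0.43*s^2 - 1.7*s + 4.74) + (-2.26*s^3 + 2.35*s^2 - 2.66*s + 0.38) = -2.26*s^3 + 1.92*s^2 - 4.36*s + 5.12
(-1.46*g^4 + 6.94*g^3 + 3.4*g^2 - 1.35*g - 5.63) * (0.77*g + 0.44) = -1.1242*g^5 + 4.7014*g^4 + 5.6716*g^3 + 0.4565*g^2 - 4.9291*g - 2.4772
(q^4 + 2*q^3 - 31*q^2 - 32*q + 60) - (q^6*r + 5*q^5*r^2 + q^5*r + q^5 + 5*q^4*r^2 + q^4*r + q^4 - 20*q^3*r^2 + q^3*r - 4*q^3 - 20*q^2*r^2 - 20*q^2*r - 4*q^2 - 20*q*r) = -q^6*r - 5*q^5*r^2 - q^5*r - q^5 - 5*q^4*r^2 - q^4*r + 20*q^3*r^2 - q^3*r + 6*q^3 + 20*q^2*r^2 + 20*q^2*r - 27*q^2 + 20*q*r - 32*q + 60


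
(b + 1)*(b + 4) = b^2 + 5*b + 4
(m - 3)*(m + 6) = m^2 + 3*m - 18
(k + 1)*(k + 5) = k^2 + 6*k + 5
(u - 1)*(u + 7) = u^2 + 6*u - 7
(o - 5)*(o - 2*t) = o^2 - 2*o*t - 5*o + 10*t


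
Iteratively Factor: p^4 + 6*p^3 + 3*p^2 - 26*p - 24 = (p + 4)*(p^3 + 2*p^2 - 5*p - 6) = (p + 3)*(p + 4)*(p^2 - p - 2) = (p + 1)*(p + 3)*(p + 4)*(p - 2)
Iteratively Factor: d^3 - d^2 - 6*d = (d - 3)*(d^2 + 2*d) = d*(d - 3)*(d + 2)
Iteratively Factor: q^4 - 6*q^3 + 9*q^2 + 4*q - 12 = (q - 2)*(q^3 - 4*q^2 + q + 6) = (q - 2)*(q + 1)*(q^2 - 5*q + 6) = (q - 2)^2*(q + 1)*(q - 3)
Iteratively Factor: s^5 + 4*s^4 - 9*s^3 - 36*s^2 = (s + 3)*(s^4 + s^3 - 12*s^2) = (s - 3)*(s + 3)*(s^3 + 4*s^2) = s*(s - 3)*(s + 3)*(s^2 + 4*s) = s^2*(s - 3)*(s + 3)*(s + 4)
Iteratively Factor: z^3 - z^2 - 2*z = (z)*(z^2 - z - 2) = z*(z - 2)*(z + 1)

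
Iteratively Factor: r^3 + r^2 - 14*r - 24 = (r - 4)*(r^2 + 5*r + 6) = (r - 4)*(r + 3)*(r + 2)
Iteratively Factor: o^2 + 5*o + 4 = (o + 1)*(o + 4)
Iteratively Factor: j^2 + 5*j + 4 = (j + 4)*(j + 1)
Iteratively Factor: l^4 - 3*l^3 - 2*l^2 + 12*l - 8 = (l - 1)*(l^3 - 2*l^2 - 4*l + 8) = (l - 2)*(l - 1)*(l^2 - 4) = (l - 2)*(l - 1)*(l + 2)*(l - 2)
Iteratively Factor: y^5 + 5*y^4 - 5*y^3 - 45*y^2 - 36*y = (y + 3)*(y^4 + 2*y^3 - 11*y^2 - 12*y) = y*(y + 3)*(y^3 + 2*y^2 - 11*y - 12) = y*(y + 1)*(y + 3)*(y^2 + y - 12) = y*(y - 3)*(y + 1)*(y + 3)*(y + 4)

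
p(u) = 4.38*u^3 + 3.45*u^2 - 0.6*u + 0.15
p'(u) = 13.14*u^2 + 6.9*u - 0.6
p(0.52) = 1.39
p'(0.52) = 6.54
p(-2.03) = -21.06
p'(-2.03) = 39.54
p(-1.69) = -10.12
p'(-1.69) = 25.27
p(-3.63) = -161.72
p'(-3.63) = 147.50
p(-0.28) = 0.49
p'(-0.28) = -1.50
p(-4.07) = -235.55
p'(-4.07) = 188.98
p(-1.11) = -0.92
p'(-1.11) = 7.93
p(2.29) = 69.47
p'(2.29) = 84.11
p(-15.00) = -13997.10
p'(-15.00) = 2852.40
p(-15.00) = -13997.10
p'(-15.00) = 2852.40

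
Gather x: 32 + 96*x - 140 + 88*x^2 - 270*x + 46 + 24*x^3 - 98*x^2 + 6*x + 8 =24*x^3 - 10*x^2 - 168*x - 54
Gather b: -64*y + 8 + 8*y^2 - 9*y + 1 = 8*y^2 - 73*y + 9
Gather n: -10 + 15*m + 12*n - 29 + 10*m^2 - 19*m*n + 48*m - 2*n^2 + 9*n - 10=10*m^2 + 63*m - 2*n^2 + n*(21 - 19*m) - 49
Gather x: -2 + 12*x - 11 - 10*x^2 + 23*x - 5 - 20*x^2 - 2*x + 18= -30*x^2 + 33*x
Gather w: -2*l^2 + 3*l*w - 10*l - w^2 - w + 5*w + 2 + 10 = -2*l^2 - 10*l - w^2 + w*(3*l + 4) + 12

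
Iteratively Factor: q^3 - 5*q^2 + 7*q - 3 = (q - 1)*(q^2 - 4*q + 3) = (q - 3)*(q - 1)*(q - 1)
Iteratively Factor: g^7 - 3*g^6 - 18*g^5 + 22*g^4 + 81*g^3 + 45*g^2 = (g + 1)*(g^6 - 4*g^5 - 14*g^4 + 36*g^3 + 45*g^2) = (g + 1)*(g + 3)*(g^5 - 7*g^4 + 7*g^3 + 15*g^2) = (g + 1)^2*(g + 3)*(g^4 - 8*g^3 + 15*g^2) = g*(g + 1)^2*(g + 3)*(g^3 - 8*g^2 + 15*g) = g^2*(g + 1)^2*(g + 3)*(g^2 - 8*g + 15) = g^2*(g - 3)*(g + 1)^2*(g + 3)*(g - 5)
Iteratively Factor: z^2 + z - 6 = (z - 2)*(z + 3)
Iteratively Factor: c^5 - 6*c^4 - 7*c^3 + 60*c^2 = (c)*(c^4 - 6*c^3 - 7*c^2 + 60*c) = c^2*(c^3 - 6*c^2 - 7*c + 60) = c^2*(c + 3)*(c^2 - 9*c + 20) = c^2*(c - 4)*(c + 3)*(c - 5)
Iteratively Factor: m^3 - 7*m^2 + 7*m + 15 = (m + 1)*(m^2 - 8*m + 15) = (m - 5)*(m + 1)*(m - 3)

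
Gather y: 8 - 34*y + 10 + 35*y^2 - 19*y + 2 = 35*y^2 - 53*y + 20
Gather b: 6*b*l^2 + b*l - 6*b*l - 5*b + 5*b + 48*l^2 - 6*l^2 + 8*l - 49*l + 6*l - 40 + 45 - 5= b*(6*l^2 - 5*l) + 42*l^2 - 35*l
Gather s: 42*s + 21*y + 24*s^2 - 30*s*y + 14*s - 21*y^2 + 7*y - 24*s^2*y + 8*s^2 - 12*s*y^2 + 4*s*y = s^2*(32 - 24*y) + s*(-12*y^2 - 26*y + 56) - 21*y^2 + 28*y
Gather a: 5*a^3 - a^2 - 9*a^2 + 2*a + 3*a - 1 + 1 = 5*a^3 - 10*a^2 + 5*a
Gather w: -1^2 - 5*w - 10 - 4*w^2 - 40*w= -4*w^2 - 45*w - 11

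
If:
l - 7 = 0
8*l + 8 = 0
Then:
No Solution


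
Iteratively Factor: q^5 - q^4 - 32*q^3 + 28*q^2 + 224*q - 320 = (q - 2)*(q^4 + q^3 - 30*q^2 - 32*q + 160) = (q - 2)*(q + 4)*(q^3 - 3*q^2 - 18*q + 40) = (q - 2)*(q + 4)^2*(q^2 - 7*q + 10) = (q - 5)*(q - 2)*(q + 4)^2*(q - 2)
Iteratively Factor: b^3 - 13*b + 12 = (b - 3)*(b^2 + 3*b - 4) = (b - 3)*(b - 1)*(b + 4)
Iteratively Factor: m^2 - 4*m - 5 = (m + 1)*(m - 5)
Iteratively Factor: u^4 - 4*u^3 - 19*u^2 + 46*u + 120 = (u - 5)*(u^3 + u^2 - 14*u - 24) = (u - 5)*(u - 4)*(u^2 + 5*u + 6) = (u - 5)*(u - 4)*(u + 2)*(u + 3)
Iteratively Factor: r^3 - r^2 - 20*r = (r - 5)*(r^2 + 4*r) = (r - 5)*(r + 4)*(r)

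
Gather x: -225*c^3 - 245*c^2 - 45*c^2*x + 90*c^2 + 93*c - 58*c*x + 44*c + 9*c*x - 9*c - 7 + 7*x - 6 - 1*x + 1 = -225*c^3 - 155*c^2 + 128*c + x*(-45*c^2 - 49*c + 6) - 12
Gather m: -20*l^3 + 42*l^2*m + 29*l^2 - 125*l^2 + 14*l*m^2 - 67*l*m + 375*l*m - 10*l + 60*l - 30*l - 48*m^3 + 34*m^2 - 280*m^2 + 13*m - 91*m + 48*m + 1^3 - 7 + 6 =-20*l^3 - 96*l^2 + 20*l - 48*m^3 + m^2*(14*l - 246) + m*(42*l^2 + 308*l - 30)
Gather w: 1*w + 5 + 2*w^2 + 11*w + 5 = 2*w^2 + 12*w + 10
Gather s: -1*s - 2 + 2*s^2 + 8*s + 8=2*s^2 + 7*s + 6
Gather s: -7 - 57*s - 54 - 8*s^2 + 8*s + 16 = -8*s^2 - 49*s - 45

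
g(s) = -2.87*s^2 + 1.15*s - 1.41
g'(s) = 1.15 - 5.74*s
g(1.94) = -9.98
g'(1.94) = -9.99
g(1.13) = -3.78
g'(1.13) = -5.34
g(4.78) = -61.49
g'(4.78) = -26.29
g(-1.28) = -7.58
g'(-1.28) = 8.50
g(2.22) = -13.00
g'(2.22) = -11.59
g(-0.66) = -3.42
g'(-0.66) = 4.94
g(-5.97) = -110.56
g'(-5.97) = 35.42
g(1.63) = -7.16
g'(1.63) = -8.21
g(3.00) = -23.79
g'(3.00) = -16.07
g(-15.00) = -664.41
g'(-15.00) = 87.25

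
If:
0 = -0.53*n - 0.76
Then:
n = -1.43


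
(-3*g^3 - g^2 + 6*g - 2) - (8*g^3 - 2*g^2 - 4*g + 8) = -11*g^3 + g^2 + 10*g - 10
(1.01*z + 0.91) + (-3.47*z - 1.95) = -2.46*z - 1.04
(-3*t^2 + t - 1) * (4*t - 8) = -12*t^3 + 28*t^2 - 12*t + 8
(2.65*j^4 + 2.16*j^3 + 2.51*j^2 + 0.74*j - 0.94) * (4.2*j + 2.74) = 11.13*j^5 + 16.333*j^4 + 16.4604*j^3 + 9.9854*j^2 - 1.9204*j - 2.5756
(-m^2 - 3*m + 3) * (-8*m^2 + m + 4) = 8*m^4 + 23*m^3 - 31*m^2 - 9*m + 12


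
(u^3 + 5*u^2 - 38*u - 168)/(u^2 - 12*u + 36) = (u^2 + 11*u + 28)/(u - 6)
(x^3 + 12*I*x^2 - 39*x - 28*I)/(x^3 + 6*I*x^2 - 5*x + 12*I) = (x^2 + 8*I*x - 7)/(x^2 + 2*I*x + 3)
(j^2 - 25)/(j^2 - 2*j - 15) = (j + 5)/(j + 3)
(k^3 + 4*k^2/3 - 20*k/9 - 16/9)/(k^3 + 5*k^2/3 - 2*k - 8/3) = (k + 2/3)/(k + 1)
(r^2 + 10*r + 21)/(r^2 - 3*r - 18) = (r + 7)/(r - 6)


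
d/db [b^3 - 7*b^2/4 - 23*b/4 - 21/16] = 3*b^2 - 7*b/2 - 23/4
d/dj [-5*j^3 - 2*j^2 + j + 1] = -15*j^2 - 4*j + 1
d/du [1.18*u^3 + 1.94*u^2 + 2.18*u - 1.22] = 3.54*u^2 + 3.88*u + 2.18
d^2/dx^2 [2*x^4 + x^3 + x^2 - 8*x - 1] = 24*x^2 + 6*x + 2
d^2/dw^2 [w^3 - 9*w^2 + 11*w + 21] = 6*w - 18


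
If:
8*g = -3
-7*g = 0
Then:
No Solution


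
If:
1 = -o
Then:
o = -1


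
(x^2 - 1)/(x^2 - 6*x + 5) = (x + 1)/(x - 5)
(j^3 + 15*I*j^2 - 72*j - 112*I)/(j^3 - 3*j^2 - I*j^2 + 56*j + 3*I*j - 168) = (j^2 + 8*I*j - 16)/(j^2 - j*(3 + 8*I) + 24*I)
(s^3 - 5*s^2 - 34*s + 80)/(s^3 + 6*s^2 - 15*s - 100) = (s^2 - 10*s + 16)/(s^2 + s - 20)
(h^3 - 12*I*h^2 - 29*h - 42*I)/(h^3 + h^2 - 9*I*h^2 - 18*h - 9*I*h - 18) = (h^2 - 6*I*h + 7)/(h^2 + h*(1 - 3*I) - 3*I)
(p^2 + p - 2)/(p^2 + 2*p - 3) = (p + 2)/(p + 3)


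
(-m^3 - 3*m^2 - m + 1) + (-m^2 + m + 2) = -m^3 - 4*m^2 + 3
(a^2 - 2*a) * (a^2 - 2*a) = a^4 - 4*a^3 + 4*a^2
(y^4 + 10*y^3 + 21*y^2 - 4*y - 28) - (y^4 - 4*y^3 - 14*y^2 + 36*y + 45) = 14*y^3 + 35*y^2 - 40*y - 73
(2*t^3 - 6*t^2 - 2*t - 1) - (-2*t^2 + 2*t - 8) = 2*t^3 - 4*t^2 - 4*t + 7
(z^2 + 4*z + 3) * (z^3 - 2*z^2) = z^5 + 2*z^4 - 5*z^3 - 6*z^2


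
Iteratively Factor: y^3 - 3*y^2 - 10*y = (y - 5)*(y^2 + 2*y) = y*(y - 5)*(y + 2)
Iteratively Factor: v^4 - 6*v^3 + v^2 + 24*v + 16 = (v + 1)*(v^3 - 7*v^2 + 8*v + 16) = (v + 1)^2*(v^2 - 8*v + 16) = (v - 4)*(v + 1)^2*(v - 4)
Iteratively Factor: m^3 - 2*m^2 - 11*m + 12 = (m - 1)*(m^2 - m - 12) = (m - 4)*(m - 1)*(m + 3)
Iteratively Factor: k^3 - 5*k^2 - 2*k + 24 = (k + 2)*(k^2 - 7*k + 12) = (k - 3)*(k + 2)*(k - 4)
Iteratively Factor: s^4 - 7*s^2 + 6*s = (s - 2)*(s^3 + 2*s^2 - 3*s) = s*(s - 2)*(s^2 + 2*s - 3) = s*(s - 2)*(s - 1)*(s + 3)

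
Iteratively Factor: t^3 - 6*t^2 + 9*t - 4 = (t - 4)*(t^2 - 2*t + 1) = (t - 4)*(t - 1)*(t - 1)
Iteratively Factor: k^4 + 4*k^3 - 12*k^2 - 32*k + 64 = (k - 2)*(k^3 + 6*k^2 - 32) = (k - 2)*(k + 4)*(k^2 + 2*k - 8) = (k - 2)^2*(k + 4)*(k + 4)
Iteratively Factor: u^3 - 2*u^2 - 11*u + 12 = (u - 1)*(u^2 - u - 12) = (u - 4)*(u - 1)*(u + 3)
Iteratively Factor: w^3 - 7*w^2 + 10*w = (w - 2)*(w^2 - 5*w) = (w - 5)*(w - 2)*(w)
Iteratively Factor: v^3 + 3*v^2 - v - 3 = (v + 1)*(v^2 + 2*v - 3) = (v - 1)*(v + 1)*(v + 3)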